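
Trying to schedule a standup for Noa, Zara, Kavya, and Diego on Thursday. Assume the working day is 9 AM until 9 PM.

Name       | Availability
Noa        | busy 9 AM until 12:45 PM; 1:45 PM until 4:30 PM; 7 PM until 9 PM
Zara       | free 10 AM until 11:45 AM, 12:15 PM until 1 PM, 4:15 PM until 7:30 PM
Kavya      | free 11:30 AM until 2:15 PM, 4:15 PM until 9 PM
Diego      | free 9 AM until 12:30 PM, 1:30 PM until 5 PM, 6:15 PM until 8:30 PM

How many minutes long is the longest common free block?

Noa free: 12:45-13:45, 16:30-19:00 (invert busy blocks within the working day).
Zara free: 10:00-11:45, 12:15-13:00, 16:15-19:30.
Kavya free: 11:30-14:15, 16:15-21:00.
Diego free: 09:00-12:30, 13:30-17:00, 18:15-20:30.
Noa ∩ Zara: 12:45-13:00, 16:30-19:00.
Noa ∩ Zara ∩ Kavya: 12:45-13:00, 16:30-19:00.
Noa ∩ Zara ∩ Kavya ∩ Diego: 16:30-17:00, 18:15-19:00.
The longest is 18:15-19:00 at 45 minutes.

45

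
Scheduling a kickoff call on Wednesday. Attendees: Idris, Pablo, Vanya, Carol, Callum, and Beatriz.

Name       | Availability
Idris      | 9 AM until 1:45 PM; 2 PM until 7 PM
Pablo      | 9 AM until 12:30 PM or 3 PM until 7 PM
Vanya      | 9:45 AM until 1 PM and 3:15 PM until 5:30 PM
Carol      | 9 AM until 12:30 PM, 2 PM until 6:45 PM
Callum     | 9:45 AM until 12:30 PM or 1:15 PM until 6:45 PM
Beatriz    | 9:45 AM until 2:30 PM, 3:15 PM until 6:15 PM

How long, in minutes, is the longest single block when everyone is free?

Idris ∩ Pablo: 09:00-12:30, 15:00-19:00.
Idris ∩ Pablo ∩ Vanya: 09:45-12:30, 15:15-17:30.
Idris ∩ Pablo ∩ Vanya ∩ Carol: 09:45-12:30, 15:15-17:30.
Idris ∩ Pablo ∩ Vanya ∩ Carol ∩ Callum: 09:45-12:30, 15:15-17:30.
Idris ∩ Pablo ∩ Vanya ∩ Carol ∩ Callum ∩ Beatriz: 09:45-12:30, 15:15-17:30.
The longest is 09:45-12:30 at 165 minutes.

165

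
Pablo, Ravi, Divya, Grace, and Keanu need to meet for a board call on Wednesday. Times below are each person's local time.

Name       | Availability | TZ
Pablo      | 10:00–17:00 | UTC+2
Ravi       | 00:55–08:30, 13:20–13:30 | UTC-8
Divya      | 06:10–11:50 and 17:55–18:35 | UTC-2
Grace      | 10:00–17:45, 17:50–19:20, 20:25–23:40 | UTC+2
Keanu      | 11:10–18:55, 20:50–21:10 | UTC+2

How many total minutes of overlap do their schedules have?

Pablo in UTC: 08:00-15:00 (subtract 2h to convert from UTC+2).
Ravi in UTC: 08:55-16:30, 21:20-21:30 (add 8h to convert from UTC-8).
Divya in UTC: 08:10-13:50, 19:55-20:35 (add 2h to convert from UTC-2).
Grace in UTC: 08:00-15:45, 15:50-17:20, 18:25-21:40 (subtract 2h to convert from UTC+2).
Keanu in UTC: 09:10-16:55, 18:50-19:10 (subtract 2h to convert from UTC+2).
Pablo ∩ Ravi: 08:55-15:00.
Pablo ∩ Ravi ∩ Divya: 08:55-13:50.
Pablo ∩ Ravi ∩ Divya ∩ Grace: 08:55-13:50.
Pablo ∩ Ravi ∩ Divya ∩ Grace ∩ Keanu: 09:10-13:50.
Those are the intersection windows.
That's a single block of 280 minutes.

280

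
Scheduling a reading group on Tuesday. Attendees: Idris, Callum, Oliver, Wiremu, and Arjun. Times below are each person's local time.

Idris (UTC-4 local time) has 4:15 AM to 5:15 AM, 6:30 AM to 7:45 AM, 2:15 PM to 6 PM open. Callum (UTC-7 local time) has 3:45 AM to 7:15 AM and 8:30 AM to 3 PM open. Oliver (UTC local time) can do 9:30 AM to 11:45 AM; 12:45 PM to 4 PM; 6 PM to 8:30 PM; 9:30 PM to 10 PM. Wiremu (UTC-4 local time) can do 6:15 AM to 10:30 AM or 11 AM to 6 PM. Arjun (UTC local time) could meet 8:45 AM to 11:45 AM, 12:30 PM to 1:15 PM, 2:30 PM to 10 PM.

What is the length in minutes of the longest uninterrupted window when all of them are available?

135

Idris in UTC: 08:15-09:15, 10:30-11:45, 18:15-22:00 (add 4h to convert from UTC-4).
Callum in UTC: 10:45-14:15, 15:30-22:00 (add 7h to convert from UTC-7).
Oliver in UTC: 09:30-11:45, 12:45-16:00, 18:00-20:30, 21:30-22:00.
Wiremu in UTC: 10:15-14:30, 15:00-22:00 (add 4h to convert from UTC-4).
Arjun in UTC: 08:45-11:45, 12:30-13:15, 14:30-22:00.
Idris ∩ Callum: 10:45-11:45, 18:15-22:00.
Idris ∩ Callum ∩ Oliver: 10:45-11:45, 18:15-20:30, 21:30-22:00.
Idris ∩ Callum ∩ Oliver ∩ Wiremu: 10:45-11:45, 18:15-20:30, 21:30-22:00.
Idris ∩ Callum ∩ Oliver ∩ Wiremu ∩ Arjun: 10:45-11:45, 18:15-20:30, 21:30-22:00.
So the common availability across everyone is 10:45-11:45, 18:15-20:30, 21:30-22:00.
The longest is 18:15-20:30 at 135 minutes.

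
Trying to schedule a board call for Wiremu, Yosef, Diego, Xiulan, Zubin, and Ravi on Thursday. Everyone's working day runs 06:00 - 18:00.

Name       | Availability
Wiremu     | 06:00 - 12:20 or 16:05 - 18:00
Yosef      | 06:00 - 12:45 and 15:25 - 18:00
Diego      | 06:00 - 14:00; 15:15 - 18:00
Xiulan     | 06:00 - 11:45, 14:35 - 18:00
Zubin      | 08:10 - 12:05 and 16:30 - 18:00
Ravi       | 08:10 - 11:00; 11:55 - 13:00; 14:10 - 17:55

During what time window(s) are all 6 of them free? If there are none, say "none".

Wiremu ∩ Yosef: 06:00-12:20, 16:05-18:00.
Wiremu ∩ Yosef ∩ Diego: 06:00-12:20, 16:05-18:00.
Wiremu ∩ Yosef ∩ Diego ∩ Xiulan: 06:00-11:45, 16:05-18:00.
Wiremu ∩ Yosef ∩ Diego ∩ Xiulan ∩ Zubin: 08:10-11:45, 16:30-18:00.
Wiremu ∩ Yosef ∩ Diego ∩ Xiulan ∩ Zubin ∩ Ravi: 08:10-11:00, 16:30-17:55.

08:10-11:00, 16:30-17:55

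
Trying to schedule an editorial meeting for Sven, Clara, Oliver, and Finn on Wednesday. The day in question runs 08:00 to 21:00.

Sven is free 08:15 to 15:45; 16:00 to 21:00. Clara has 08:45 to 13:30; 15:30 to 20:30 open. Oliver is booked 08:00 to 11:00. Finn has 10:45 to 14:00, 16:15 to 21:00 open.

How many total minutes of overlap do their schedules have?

Sven free: 08:15-15:45, 16:00-21:00.
Clara free: 08:45-13:30, 15:30-20:30.
Oliver free: 11:00-21:00 (invert busy blocks within the working day).
Finn free: 10:45-14:00, 16:15-21:00.
Sven ∩ Clara: 08:45-13:30, 15:30-15:45, 16:00-20:30.
Sven ∩ Clara ∩ Oliver: 11:00-13:30, 15:30-15:45, 16:00-20:30.
Sven ∩ Clara ∩ Oliver ∩ Finn: 11:00-13:30, 16:15-20:30.
Summing the common windows: 150 + 255 = 405 minutes.

405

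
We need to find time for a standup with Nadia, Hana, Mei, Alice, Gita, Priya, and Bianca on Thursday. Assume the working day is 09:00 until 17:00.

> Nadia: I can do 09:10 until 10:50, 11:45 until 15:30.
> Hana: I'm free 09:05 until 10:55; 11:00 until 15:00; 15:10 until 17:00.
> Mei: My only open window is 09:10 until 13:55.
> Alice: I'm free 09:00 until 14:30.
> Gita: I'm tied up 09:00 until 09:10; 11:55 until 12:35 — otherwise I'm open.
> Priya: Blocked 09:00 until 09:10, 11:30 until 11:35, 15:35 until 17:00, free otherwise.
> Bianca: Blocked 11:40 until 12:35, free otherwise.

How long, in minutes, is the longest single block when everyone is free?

100

Nadia free: 09:10-10:50, 11:45-15:30.
Hana free: 09:05-10:55, 11:00-15:00, 15:10-17:00.
Mei free: 09:10-13:55.
Alice free: 09:00-14:30.
Gita free: 09:10-11:55, 12:35-17:00 (invert busy blocks within the working day).
Priya free: 09:10-11:30, 11:35-15:35 (invert busy blocks within the working day).
Bianca free: 09:00-11:40, 12:35-17:00 (invert busy blocks within the working day).
Nadia ∩ Hana: 09:10-10:50, 11:45-15:00, 15:10-15:30.
Nadia ∩ Hana ∩ Mei: 09:10-10:50, 11:45-13:55.
Nadia ∩ Hana ∩ Mei ∩ Alice: 09:10-10:50, 11:45-13:55.
Nadia ∩ Hana ∩ Mei ∩ Alice ∩ Gita: 09:10-10:50, 11:45-11:55, 12:35-13:55.
Nadia ∩ Hana ∩ Mei ∩ Alice ∩ Gita ∩ Priya: 09:10-10:50, 11:45-11:55, 12:35-13:55.
Nadia ∩ Hana ∩ Mei ∩ Alice ∩ Gita ∩ Priya ∩ Bianca: 09:10-10:50, 12:35-13:55.
The longest is 09:10-10:50 at 100 minutes.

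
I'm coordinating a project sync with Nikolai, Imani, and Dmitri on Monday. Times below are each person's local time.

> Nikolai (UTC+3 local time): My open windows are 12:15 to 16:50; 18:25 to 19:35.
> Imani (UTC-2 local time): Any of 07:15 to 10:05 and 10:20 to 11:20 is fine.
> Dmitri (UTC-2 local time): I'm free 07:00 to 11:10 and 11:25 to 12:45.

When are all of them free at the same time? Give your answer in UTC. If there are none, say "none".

09:15-12:05, 12:20-13:10

Nikolai in UTC: 09:15-13:50, 15:25-16:35 (subtract 3h to convert from UTC+3).
Imani in UTC: 09:15-12:05, 12:20-13:20 (add 2h to convert from UTC-2).
Dmitri in UTC: 09:00-13:10, 13:25-14:45 (add 2h to convert from UTC-2).
Nikolai ∩ Imani: 09:15-12:05, 12:20-13:20.
Nikolai ∩ Imani ∩ Dmitri: 09:15-12:05, 12:20-13:10.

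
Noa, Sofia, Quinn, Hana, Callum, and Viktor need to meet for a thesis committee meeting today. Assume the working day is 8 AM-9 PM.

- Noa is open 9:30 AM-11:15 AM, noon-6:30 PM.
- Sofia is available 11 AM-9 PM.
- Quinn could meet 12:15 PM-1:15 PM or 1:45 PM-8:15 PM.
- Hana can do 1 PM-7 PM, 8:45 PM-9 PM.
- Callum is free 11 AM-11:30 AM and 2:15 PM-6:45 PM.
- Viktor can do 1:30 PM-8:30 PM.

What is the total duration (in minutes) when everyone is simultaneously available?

Noa ∩ Sofia: 11:00-11:15, 12:00-18:30.
Noa ∩ Sofia ∩ Quinn: 12:15-13:15, 13:45-18:30.
Noa ∩ Sofia ∩ Quinn ∩ Hana: 13:00-13:15, 13:45-18:30.
Noa ∩ Sofia ∩ Quinn ∩ Hana ∩ Callum: 14:15-18:30.
Noa ∩ Sofia ∩ Quinn ∩ Hana ∩ Callum ∩ Viktor: 14:15-18:30.
That's a single block of 255 minutes.

255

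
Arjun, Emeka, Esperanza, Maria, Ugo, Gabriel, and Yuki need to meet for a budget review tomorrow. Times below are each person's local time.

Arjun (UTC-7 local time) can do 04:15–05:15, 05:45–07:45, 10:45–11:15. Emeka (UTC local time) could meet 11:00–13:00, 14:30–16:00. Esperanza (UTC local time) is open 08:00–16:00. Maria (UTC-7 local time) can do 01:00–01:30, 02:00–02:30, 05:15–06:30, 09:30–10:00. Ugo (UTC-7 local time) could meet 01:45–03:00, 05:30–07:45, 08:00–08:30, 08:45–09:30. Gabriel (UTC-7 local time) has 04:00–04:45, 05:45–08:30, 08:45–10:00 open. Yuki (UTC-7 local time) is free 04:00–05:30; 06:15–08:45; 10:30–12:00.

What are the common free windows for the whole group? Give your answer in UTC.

none

Arjun in UTC: 11:15-12:15, 12:45-14:45, 17:45-18:15 (add 7h to convert from UTC-7).
Emeka in UTC: 11:00-13:00, 14:30-16:00.
Esperanza in UTC: 08:00-16:00.
Maria in UTC: 08:00-08:30, 09:00-09:30, 12:15-13:30, 16:30-17:00 (add 7h to convert from UTC-7).
Ugo in UTC: 08:45-10:00, 12:30-14:45, 15:00-15:30, 15:45-16:30 (add 7h to convert from UTC-7).
Gabriel in UTC: 11:00-11:45, 12:45-15:30, 15:45-17:00 (add 7h to convert from UTC-7).
Yuki in UTC: 11:00-12:30, 13:15-15:45, 17:30-19:00 (add 7h to convert from UTC-7).
Arjun ∩ Emeka: 11:15-12:15, 12:45-13:00, 14:30-14:45.
Arjun ∩ Emeka ∩ Esperanza: 11:15-12:15, 12:45-13:00, 14:30-14:45.
Arjun ∩ Emeka ∩ Esperanza ∩ Maria: 12:45-13:00.
Arjun ∩ Emeka ∩ Esperanza ∩ Maria ∩ Ugo: 12:45-13:00.
Arjun ∩ Emeka ∩ Esperanza ∩ Maria ∩ Ugo ∩ Gabriel: 12:45-13:00.
Arjun ∩ Emeka ∩ Esperanza ∩ Maria ∩ Ugo ∩ Gabriel ∩ Yuki: ∅.
There is no time when everyone is free.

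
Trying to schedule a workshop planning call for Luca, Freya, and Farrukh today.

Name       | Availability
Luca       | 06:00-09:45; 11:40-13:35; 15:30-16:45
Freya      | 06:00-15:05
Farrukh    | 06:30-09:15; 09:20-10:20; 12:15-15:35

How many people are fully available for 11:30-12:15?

Freya can make the full 11:30-12:15 slot — that's 1.

1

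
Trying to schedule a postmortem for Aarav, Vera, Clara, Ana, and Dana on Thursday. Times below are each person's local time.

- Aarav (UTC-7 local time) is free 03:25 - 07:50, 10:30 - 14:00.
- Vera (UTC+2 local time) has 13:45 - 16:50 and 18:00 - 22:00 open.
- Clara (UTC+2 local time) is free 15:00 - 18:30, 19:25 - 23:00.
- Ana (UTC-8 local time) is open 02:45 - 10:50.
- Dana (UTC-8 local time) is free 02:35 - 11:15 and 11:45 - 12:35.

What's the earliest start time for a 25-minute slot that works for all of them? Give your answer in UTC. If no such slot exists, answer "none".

Aarav in UTC: 10:25-14:50, 17:30-21:00 (add 7h to convert from UTC-7).
Vera in UTC: 11:45-14:50, 16:00-20:00 (subtract 2h to convert from UTC+2).
Clara in UTC: 13:00-16:30, 17:25-21:00 (subtract 2h to convert from UTC+2).
Ana in UTC: 10:45-18:50 (add 8h to convert from UTC-8).
Dana in UTC: 10:35-19:15, 19:45-20:35 (add 8h to convert from UTC-8).
Aarav ∩ Vera: 11:45-14:50, 17:30-20:00.
Aarav ∩ Vera ∩ Clara: 13:00-14:50, 17:30-20:00.
Aarav ∩ Vera ∩ Clara ∩ Ana: 13:00-14:50, 17:30-18:50.
Aarav ∩ Vera ∩ Clara ∩ Ana ∩ Dana: 13:00-14:50, 17:30-18:50.
Those are the intersection windows.
The first common window of at least 25 minutes is 13:00-14:50, so the earliest start is 13:00.

13:00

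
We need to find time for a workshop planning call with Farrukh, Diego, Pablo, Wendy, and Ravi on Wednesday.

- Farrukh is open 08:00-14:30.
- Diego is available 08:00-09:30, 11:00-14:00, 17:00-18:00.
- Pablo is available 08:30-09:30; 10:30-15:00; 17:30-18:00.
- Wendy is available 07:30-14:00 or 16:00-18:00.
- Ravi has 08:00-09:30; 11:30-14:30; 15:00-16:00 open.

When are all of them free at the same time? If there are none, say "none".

08:30-09:30, 11:30-14:00

Farrukh ∩ Diego: 08:00-09:30, 11:00-14:00.
Farrukh ∩ Diego ∩ Pablo: 08:30-09:30, 11:00-14:00.
Farrukh ∩ Diego ∩ Pablo ∩ Wendy: 08:30-09:30, 11:00-14:00.
Farrukh ∩ Diego ∩ Pablo ∩ Wendy ∩ Ravi: 08:30-09:30, 11:30-14:00.
So the common availability across everyone is 08:30-09:30, 11:30-14:00.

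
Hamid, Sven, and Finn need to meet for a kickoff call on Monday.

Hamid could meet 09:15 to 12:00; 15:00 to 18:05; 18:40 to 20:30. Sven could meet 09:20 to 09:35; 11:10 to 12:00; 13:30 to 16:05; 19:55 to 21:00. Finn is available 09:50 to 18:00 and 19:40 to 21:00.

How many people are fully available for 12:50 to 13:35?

Finn can make the full 12:50-13:35 slot — that's 1.

1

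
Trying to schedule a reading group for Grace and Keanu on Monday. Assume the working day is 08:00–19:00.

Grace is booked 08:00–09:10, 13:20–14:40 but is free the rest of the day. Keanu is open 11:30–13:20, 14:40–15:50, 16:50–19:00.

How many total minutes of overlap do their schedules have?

Grace free: 09:10-13:20, 14:40-19:00 (invert busy blocks within the working day).
Keanu free: 11:30-13:20, 14:40-15:50, 16:50-19:00.
Grace ∩ Keanu: 11:30-13:20, 14:40-15:50, 16:50-19:00.
So the common availability across everyone is 11:30-13:20, 14:40-15:50, 16:50-19:00.
Summing the common windows: 110 + 70 + 130 = 310 minutes.

310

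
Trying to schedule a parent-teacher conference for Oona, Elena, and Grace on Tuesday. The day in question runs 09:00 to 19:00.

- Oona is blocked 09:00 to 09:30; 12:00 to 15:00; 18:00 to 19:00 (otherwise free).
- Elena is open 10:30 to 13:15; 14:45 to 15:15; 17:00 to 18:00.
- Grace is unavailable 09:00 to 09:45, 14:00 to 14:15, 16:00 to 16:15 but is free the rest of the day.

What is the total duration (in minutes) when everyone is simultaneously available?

Oona free: 09:30-12:00, 15:00-18:00 (invert busy blocks within the working day).
Elena free: 10:30-13:15, 14:45-15:15, 17:00-18:00.
Grace free: 09:45-14:00, 14:15-16:00, 16:15-19:00 (invert busy blocks within the working day).
Oona ∩ Elena: 10:30-12:00, 15:00-15:15, 17:00-18:00.
Oona ∩ Elena ∩ Grace: 10:30-12:00, 15:00-15:15, 17:00-18:00.
Those are the intersection windows.
Summing the common windows: 90 + 15 + 60 = 165 minutes.

165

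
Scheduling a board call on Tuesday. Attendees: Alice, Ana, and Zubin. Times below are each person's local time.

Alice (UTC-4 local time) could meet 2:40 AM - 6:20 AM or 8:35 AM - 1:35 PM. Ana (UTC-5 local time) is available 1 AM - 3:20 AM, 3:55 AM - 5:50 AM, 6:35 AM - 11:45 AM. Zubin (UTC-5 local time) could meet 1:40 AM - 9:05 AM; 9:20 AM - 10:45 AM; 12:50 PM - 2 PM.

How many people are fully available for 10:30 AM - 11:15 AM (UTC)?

Alice in UTC: 06:40-10:20, 12:35-17:35 (add 4h to convert from UTC-4).
Ana in UTC: 06:00-08:20, 08:55-10:50, 11:35-16:45 (add 5h to convert from UTC-5).
Zubin in UTC: 06:40-14:05, 14:20-15:45, 17:50-19:00 (add 5h to convert from UTC-5).
Zubin can make the full 10:30-11:15 slot — that's 1.

1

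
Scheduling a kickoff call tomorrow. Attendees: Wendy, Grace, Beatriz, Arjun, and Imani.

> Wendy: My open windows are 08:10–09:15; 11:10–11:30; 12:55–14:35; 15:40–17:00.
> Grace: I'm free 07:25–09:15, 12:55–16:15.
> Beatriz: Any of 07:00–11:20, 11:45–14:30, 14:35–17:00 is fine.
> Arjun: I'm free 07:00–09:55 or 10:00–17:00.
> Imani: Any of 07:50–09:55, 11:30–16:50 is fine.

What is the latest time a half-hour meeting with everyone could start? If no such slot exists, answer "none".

Wendy ∩ Grace: 08:10-09:15, 12:55-14:35, 15:40-16:15.
Wendy ∩ Grace ∩ Beatriz: 08:10-09:15, 12:55-14:30, 15:40-16:15.
Wendy ∩ Grace ∩ Beatriz ∩ Arjun: 08:10-09:15, 12:55-14:30, 15:40-16:15.
Wendy ∩ Grace ∩ Beatriz ∩ Arjun ∩ Imani: 08:10-09:15, 12:55-14:30, 15:40-16:15.
The last common window of at least 30 minutes is 15:40-16:15; a 30-minute meeting can start as late as 15:45 and still end by 16:15.

15:45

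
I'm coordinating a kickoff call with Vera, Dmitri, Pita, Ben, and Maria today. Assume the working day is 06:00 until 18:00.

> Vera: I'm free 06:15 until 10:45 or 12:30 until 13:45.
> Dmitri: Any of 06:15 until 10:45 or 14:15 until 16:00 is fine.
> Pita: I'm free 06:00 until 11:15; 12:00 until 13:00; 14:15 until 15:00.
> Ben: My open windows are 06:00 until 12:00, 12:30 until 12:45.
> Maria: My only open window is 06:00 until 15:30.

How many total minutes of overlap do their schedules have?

Vera ∩ Dmitri: 06:15-10:45.
Vera ∩ Dmitri ∩ Pita: 06:15-10:45.
Vera ∩ Dmitri ∩ Pita ∩ Ben: 06:15-10:45.
Vera ∩ Dmitri ∩ Pita ∩ Ben ∩ Maria: 06:15-10:45.
So the common availability across everyone is 06:15-10:45.
That's a single block of 270 minutes.

270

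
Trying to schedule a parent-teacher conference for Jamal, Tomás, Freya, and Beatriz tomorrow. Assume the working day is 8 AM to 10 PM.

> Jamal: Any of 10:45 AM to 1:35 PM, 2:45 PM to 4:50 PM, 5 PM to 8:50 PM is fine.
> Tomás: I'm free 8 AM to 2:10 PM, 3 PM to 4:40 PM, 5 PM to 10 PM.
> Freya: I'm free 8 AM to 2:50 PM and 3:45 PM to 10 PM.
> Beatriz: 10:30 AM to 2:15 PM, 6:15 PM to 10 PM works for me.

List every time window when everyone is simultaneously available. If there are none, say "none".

10:45-13:35, 18:15-20:50

Jamal ∩ Tomás: 10:45-13:35, 15:00-16:40, 17:00-20:50.
Jamal ∩ Tomás ∩ Freya: 10:45-13:35, 15:45-16:40, 17:00-20:50.
Jamal ∩ Tomás ∩ Freya ∩ Beatriz: 10:45-13:35, 18:15-20:50.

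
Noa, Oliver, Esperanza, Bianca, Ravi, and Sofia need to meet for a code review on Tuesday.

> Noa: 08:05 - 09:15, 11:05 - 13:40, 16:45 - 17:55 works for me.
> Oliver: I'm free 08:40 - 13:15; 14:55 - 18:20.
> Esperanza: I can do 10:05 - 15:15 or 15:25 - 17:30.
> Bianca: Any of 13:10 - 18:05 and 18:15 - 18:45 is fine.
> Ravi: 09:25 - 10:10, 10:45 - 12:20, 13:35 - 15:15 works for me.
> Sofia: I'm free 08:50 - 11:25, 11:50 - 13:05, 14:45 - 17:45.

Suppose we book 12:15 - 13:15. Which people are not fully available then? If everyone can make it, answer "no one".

Noa: free for 12:15-13:15. Oliver: free for 12:15-13:15. Esperanza: free for 12:15-13:15. Bianca: not fully free for 12:15-13:15. Ravi: not fully free for 12:15-13:15. Sofia: not fully free for 12:15-13:15.

Bianca, Ravi, Sofia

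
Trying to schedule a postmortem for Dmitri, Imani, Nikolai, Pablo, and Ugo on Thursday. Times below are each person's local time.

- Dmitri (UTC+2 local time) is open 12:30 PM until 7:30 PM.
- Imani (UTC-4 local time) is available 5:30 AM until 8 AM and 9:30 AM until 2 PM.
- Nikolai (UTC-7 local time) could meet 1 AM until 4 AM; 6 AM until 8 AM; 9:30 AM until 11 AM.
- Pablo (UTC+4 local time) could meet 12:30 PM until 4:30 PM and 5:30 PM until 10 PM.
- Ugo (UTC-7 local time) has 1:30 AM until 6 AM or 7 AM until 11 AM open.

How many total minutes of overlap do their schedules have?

Dmitri in UTC: 10:30-17:30 (subtract 2h to convert from UTC+2).
Imani in UTC: 09:30-12:00, 13:30-18:00 (add 4h to convert from UTC-4).
Nikolai in UTC: 08:00-11:00, 13:00-15:00, 16:30-18:00 (add 7h to convert from UTC-7).
Pablo in UTC: 08:30-12:30, 13:30-18:00 (subtract 4h to convert from UTC+4).
Ugo in UTC: 08:30-13:00, 14:00-18:00 (add 7h to convert from UTC-7).
Dmitri ∩ Imani: 10:30-12:00, 13:30-17:30.
Dmitri ∩ Imani ∩ Nikolai: 10:30-11:00, 13:30-15:00, 16:30-17:30.
Dmitri ∩ Imani ∩ Nikolai ∩ Pablo: 10:30-11:00, 13:30-15:00, 16:30-17:30.
Dmitri ∩ Imani ∩ Nikolai ∩ Pablo ∩ Ugo: 10:30-11:00, 14:00-15:00, 16:30-17:30.
Summing the common windows: 30 + 60 + 60 = 150 minutes.

150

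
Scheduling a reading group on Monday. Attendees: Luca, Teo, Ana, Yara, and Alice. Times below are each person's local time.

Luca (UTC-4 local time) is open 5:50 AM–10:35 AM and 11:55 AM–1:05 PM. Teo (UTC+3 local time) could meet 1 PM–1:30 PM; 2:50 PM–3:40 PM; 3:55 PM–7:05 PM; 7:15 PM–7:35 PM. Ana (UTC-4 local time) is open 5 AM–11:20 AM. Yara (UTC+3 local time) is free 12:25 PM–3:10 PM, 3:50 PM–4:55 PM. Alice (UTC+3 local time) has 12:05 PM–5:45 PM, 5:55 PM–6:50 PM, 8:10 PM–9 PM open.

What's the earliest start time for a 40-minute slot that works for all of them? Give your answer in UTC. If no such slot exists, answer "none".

12:55

Luca in UTC: 09:50-14:35, 15:55-17:05 (add 4h to convert from UTC-4).
Teo in UTC: 10:00-10:30, 11:50-12:40, 12:55-16:05, 16:15-16:35 (subtract 3h to convert from UTC+3).
Ana in UTC: 09:00-15:20 (add 4h to convert from UTC-4).
Yara in UTC: 09:25-12:10, 12:50-13:55 (subtract 3h to convert from UTC+3).
Alice in UTC: 09:05-14:45, 14:55-15:50, 17:10-18:00 (subtract 3h to convert from UTC+3).
Luca ∩ Teo: 10:00-10:30, 11:50-12:40, 12:55-14:35, 15:55-16:05, 16:15-16:35.
Luca ∩ Teo ∩ Ana: 10:00-10:30, 11:50-12:40, 12:55-14:35.
Luca ∩ Teo ∩ Ana ∩ Yara: 10:00-10:30, 11:50-12:10, 12:55-13:55.
Luca ∩ Teo ∩ Ana ∩ Yara ∩ Alice: 10:00-10:30, 11:50-12:10, 12:55-13:55.
Those are the intersection windows.
The first common window of at least 40 minutes is 12:55-13:55, so the earliest start is 12:55.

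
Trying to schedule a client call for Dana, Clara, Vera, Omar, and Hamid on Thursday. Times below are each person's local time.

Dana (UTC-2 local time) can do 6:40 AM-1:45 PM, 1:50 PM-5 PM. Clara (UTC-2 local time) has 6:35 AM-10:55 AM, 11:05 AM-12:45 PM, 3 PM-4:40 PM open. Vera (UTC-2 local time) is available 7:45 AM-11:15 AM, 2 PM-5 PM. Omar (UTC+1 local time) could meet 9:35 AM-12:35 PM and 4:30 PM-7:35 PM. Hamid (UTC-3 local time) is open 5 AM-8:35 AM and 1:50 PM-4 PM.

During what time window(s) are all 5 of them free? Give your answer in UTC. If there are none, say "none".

09:45-11:35, 17:00-18:35

Dana in UTC: 08:40-15:45, 15:50-19:00 (add 2h to convert from UTC-2).
Clara in UTC: 08:35-12:55, 13:05-14:45, 17:00-18:40 (add 2h to convert from UTC-2).
Vera in UTC: 09:45-13:15, 16:00-19:00 (add 2h to convert from UTC-2).
Omar in UTC: 08:35-11:35, 15:30-18:35 (subtract 1h to convert from UTC+1).
Hamid in UTC: 08:00-11:35, 16:50-19:00 (add 3h to convert from UTC-3).
Dana ∩ Clara: 08:40-12:55, 13:05-14:45, 17:00-18:40.
Dana ∩ Clara ∩ Vera: 09:45-12:55, 13:05-13:15, 17:00-18:40.
Dana ∩ Clara ∩ Vera ∩ Omar: 09:45-11:35, 17:00-18:35.
Dana ∩ Clara ∩ Vera ∩ Omar ∩ Hamid: 09:45-11:35, 17:00-18:35.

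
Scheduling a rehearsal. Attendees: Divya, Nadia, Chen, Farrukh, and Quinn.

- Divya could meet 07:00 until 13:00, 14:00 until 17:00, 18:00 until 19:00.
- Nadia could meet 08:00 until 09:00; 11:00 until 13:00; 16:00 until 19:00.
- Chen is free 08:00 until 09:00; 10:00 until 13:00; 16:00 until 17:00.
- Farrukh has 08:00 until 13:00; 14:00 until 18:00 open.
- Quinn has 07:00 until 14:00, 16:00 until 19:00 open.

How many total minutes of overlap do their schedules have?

240

Divya ∩ Nadia: 08:00-09:00, 11:00-13:00, 16:00-17:00, 18:00-19:00.
Divya ∩ Nadia ∩ Chen: 08:00-09:00, 11:00-13:00, 16:00-17:00.
Divya ∩ Nadia ∩ Chen ∩ Farrukh: 08:00-09:00, 11:00-13:00, 16:00-17:00.
Divya ∩ Nadia ∩ Chen ∩ Farrukh ∩ Quinn: 08:00-09:00, 11:00-13:00, 16:00-17:00.
Summing the common windows: 60 + 120 + 60 = 240 minutes.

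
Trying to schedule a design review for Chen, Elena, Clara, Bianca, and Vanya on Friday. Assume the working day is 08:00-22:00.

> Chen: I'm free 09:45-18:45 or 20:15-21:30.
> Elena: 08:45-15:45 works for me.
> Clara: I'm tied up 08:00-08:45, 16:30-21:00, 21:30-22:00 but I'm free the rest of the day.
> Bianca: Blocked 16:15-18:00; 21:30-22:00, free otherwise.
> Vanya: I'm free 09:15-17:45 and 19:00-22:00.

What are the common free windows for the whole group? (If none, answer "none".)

09:45-15:45

Chen free: 09:45-18:45, 20:15-21:30.
Elena free: 08:45-15:45.
Clara free: 08:45-16:30, 21:00-21:30 (invert busy blocks within the working day).
Bianca free: 08:00-16:15, 18:00-21:30 (invert busy blocks within the working day).
Vanya free: 09:15-17:45, 19:00-22:00.
Chen ∩ Elena: 09:45-15:45.
Chen ∩ Elena ∩ Clara: 09:45-15:45.
Chen ∩ Elena ∩ Clara ∩ Bianca: 09:45-15:45.
Chen ∩ Elena ∩ Clara ∩ Bianca ∩ Vanya: 09:45-15:45.
So the common availability across everyone is 09:45-15:45.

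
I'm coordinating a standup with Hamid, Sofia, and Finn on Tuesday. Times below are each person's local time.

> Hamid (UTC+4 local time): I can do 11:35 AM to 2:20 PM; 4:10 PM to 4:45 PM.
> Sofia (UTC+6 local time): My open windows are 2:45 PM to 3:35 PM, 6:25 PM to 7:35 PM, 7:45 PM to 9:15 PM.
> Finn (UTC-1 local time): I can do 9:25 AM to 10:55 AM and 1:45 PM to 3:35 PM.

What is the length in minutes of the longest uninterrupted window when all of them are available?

0

Hamid in UTC: 07:35-10:20, 12:10-12:45 (subtract 4h to convert from UTC+4).
Sofia in UTC: 08:45-09:35, 12:25-13:35, 13:45-15:15 (subtract 6h to convert from UTC+6).
Finn in UTC: 10:25-11:55, 14:45-16:35 (add 1h to convert from UTC-1).
Hamid ∩ Sofia: 08:45-09:35, 12:25-12:45.
Hamid ∩ Sofia ∩ Finn: ∅.
There is no time when everyone is free.
No common window exists, so the longest block is 0 minutes.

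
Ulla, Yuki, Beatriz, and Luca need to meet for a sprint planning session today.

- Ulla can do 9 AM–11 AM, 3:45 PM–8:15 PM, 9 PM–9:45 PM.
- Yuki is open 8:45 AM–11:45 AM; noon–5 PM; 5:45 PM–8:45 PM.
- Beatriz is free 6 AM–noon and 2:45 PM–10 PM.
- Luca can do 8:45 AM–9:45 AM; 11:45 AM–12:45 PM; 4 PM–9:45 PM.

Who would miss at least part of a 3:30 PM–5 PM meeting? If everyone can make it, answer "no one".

Ulla: not fully free for 15:30-17:00. Yuki: free for 15:30-17:00. Beatriz: free for 15:30-17:00. Luca: not fully free for 15:30-17:00.

Luca, Ulla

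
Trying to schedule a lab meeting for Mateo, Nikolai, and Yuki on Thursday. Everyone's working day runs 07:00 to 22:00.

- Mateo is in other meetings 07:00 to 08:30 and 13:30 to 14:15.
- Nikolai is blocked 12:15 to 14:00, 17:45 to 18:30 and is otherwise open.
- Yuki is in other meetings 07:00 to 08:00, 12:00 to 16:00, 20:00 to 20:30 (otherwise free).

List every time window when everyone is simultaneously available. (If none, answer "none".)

Mateo free: 08:30-13:30, 14:15-22:00 (invert busy blocks within the working day).
Nikolai free: 07:00-12:15, 14:00-17:45, 18:30-22:00 (invert busy blocks within the working day).
Yuki free: 08:00-12:00, 16:00-20:00, 20:30-22:00 (invert busy blocks within the working day).
Mateo ∩ Nikolai: 08:30-12:15, 14:15-17:45, 18:30-22:00.
Mateo ∩ Nikolai ∩ Yuki: 08:30-12:00, 16:00-17:45, 18:30-20:00, 20:30-22:00.
So the common availability across everyone is 08:30-12:00, 16:00-17:45, 18:30-20:00, 20:30-22:00.

08:30-12:00, 16:00-17:45, 18:30-20:00, 20:30-22:00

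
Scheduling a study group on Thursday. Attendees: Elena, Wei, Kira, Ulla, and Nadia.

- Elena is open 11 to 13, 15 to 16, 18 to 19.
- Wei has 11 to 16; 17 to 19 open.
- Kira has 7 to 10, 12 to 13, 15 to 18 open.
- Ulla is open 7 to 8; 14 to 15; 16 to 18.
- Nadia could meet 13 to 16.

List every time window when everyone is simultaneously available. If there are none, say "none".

none

Elena ∩ Wei: 11:00-13:00, 15:00-16:00, 18:00-19:00.
Elena ∩ Wei ∩ Kira: 12:00-13:00, 15:00-16:00.
Elena ∩ Wei ∩ Kira ∩ Ulla: ∅.
Elena ∩ Wei ∩ Kira ∩ Ulla ∩ Nadia: ∅.
There is no time when everyone is free.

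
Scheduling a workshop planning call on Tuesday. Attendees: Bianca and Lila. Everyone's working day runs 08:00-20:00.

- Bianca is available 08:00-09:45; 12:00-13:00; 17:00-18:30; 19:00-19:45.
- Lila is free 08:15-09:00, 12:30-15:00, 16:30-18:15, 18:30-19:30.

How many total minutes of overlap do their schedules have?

180

Bianca ∩ Lila: 08:15-09:00, 12:30-13:00, 17:00-18:15, 19:00-19:30.
Those are the intersection windows.
Summing the common windows: 45 + 30 + 75 + 30 = 180 minutes.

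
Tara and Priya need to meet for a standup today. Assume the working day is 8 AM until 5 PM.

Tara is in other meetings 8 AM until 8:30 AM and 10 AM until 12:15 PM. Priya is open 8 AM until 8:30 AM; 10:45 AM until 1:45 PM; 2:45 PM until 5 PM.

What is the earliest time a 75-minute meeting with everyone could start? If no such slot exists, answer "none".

Tara free: 08:30-10:00, 12:15-17:00 (invert busy blocks within the working day).
Priya free: 08:00-08:30, 10:45-13:45, 14:45-17:00.
Tara ∩ Priya: 12:15-13:45, 14:45-17:00.
The first common window of at least 75 minutes is 12:15-13:45, so the earliest start is 12:15.

12:15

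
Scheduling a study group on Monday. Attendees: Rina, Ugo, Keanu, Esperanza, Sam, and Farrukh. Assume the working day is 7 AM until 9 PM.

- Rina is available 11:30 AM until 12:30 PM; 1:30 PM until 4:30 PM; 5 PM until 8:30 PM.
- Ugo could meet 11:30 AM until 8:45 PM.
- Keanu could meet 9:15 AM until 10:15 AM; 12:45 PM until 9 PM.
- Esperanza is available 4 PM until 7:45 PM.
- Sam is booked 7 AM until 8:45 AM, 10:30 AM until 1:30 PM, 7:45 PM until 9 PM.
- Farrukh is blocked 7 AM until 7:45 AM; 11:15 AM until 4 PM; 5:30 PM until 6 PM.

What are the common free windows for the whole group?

Rina free: 11:30-12:30, 13:30-16:30, 17:00-20:30.
Ugo free: 11:30-20:45.
Keanu free: 09:15-10:15, 12:45-21:00.
Esperanza free: 16:00-19:45.
Sam free: 08:45-10:30, 13:30-19:45 (invert busy blocks within the working day).
Farrukh free: 07:45-11:15, 16:00-17:30, 18:00-21:00 (invert busy blocks within the working day).
Rina ∩ Ugo: 11:30-12:30, 13:30-16:30, 17:00-20:30.
Rina ∩ Ugo ∩ Keanu: 13:30-16:30, 17:00-20:30.
Rina ∩ Ugo ∩ Keanu ∩ Esperanza: 16:00-16:30, 17:00-19:45.
Rina ∩ Ugo ∩ Keanu ∩ Esperanza ∩ Sam: 16:00-16:30, 17:00-19:45.
Rina ∩ Ugo ∩ Keanu ∩ Esperanza ∩ Sam ∩ Farrukh: 16:00-16:30, 17:00-17:30, 18:00-19:45.

16:00-16:30, 17:00-17:30, 18:00-19:45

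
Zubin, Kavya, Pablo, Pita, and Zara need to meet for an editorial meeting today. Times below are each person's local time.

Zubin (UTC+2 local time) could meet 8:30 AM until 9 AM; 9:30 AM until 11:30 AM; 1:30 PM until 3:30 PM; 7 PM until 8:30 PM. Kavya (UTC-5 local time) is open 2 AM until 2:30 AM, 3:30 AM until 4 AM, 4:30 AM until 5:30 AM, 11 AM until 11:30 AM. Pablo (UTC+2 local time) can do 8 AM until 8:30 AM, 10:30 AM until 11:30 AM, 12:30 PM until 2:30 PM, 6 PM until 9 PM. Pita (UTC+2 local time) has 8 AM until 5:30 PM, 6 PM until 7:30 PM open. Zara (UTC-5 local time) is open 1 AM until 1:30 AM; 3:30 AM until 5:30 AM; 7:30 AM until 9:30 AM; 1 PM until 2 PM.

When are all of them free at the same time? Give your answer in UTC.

08:30-09:00

Zubin in UTC: 06:30-07:00, 07:30-09:30, 11:30-13:30, 17:00-18:30 (subtract 2h to convert from UTC+2).
Kavya in UTC: 07:00-07:30, 08:30-09:00, 09:30-10:30, 16:00-16:30 (add 5h to convert from UTC-5).
Pablo in UTC: 06:00-06:30, 08:30-09:30, 10:30-12:30, 16:00-19:00 (subtract 2h to convert from UTC+2).
Pita in UTC: 06:00-15:30, 16:00-17:30 (subtract 2h to convert from UTC+2).
Zara in UTC: 06:00-06:30, 08:30-10:30, 12:30-14:30, 18:00-19:00 (add 5h to convert from UTC-5).
Zubin ∩ Kavya: 08:30-09:00.
Zubin ∩ Kavya ∩ Pablo: 08:30-09:00.
Zubin ∩ Kavya ∩ Pablo ∩ Pita: 08:30-09:00.
Zubin ∩ Kavya ∩ Pablo ∩ Pita ∩ Zara: 08:30-09:00.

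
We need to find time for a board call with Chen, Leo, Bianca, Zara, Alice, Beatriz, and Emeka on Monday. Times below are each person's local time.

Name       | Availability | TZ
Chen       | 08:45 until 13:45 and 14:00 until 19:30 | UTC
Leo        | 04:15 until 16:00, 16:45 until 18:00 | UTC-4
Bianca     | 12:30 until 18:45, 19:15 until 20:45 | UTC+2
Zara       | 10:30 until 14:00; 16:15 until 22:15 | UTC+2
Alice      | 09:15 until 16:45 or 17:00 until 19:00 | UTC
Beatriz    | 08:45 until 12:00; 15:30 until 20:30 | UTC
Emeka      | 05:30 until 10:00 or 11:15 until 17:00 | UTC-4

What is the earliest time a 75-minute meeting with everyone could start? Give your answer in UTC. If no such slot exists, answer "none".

Chen in UTC: 08:45-13:45, 14:00-19:30.
Leo in UTC: 08:15-20:00, 20:45-22:00 (add 4h to convert from UTC-4).
Bianca in UTC: 10:30-16:45, 17:15-18:45 (subtract 2h to convert from UTC+2).
Zara in UTC: 08:30-12:00, 14:15-20:15 (subtract 2h to convert from UTC+2).
Alice in UTC: 09:15-16:45, 17:00-19:00.
Beatriz in UTC: 08:45-12:00, 15:30-20:30.
Emeka in UTC: 09:30-14:00, 15:15-21:00 (add 4h to convert from UTC-4).
Chen ∩ Leo: 08:45-13:45, 14:00-19:30.
Chen ∩ Leo ∩ Bianca: 10:30-13:45, 14:00-16:45, 17:15-18:45.
Chen ∩ Leo ∩ Bianca ∩ Zara: 10:30-12:00, 14:15-16:45, 17:15-18:45.
Chen ∩ Leo ∩ Bianca ∩ Zara ∩ Alice: 10:30-12:00, 14:15-16:45, 17:15-18:45.
Chen ∩ Leo ∩ Bianca ∩ Zara ∩ Alice ∩ Beatriz: 10:30-12:00, 15:30-16:45, 17:15-18:45.
Chen ∩ Leo ∩ Bianca ∩ Zara ∩ Alice ∩ Beatriz ∩ Emeka: 10:30-12:00, 15:30-16:45, 17:15-18:45.
Those are the intersection windows.
The first common window of at least 75 minutes is 10:30-12:00, so the earliest start is 10:30.

10:30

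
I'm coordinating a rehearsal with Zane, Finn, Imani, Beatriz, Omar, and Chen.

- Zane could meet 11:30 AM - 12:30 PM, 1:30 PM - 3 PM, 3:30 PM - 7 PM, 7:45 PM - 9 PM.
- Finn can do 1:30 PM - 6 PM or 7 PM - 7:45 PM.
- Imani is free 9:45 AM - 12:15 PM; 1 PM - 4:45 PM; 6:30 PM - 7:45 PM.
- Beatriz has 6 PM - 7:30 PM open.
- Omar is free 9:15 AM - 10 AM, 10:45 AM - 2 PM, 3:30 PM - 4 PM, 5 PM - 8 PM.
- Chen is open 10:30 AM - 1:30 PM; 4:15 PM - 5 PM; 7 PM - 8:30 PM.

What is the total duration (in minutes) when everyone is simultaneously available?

Zane ∩ Finn: 13:30-15:00, 15:30-18:00.
Zane ∩ Finn ∩ Imani: 13:30-15:00, 15:30-16:45.
Zane ∩ Finn ∩ Imani ∩ Beatriz: ∅.
Zane ∩ Finn ∩ Imani ∩ Beatriz ∩ Omar: ∅.
Zane ∩ Finn ∩ Imani ∩ Beatriz ∩ Omar ∩ Chen: ∅.
There is no time when everyone is free.
There is no common window, so the total is 0 minutes.

0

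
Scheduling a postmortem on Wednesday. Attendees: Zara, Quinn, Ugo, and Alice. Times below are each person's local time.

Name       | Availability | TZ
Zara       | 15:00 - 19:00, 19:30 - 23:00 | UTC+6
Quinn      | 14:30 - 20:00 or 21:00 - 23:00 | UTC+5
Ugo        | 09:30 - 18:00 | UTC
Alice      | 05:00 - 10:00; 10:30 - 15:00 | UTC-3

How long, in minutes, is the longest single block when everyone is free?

Zara in UTC: 09:00-13:00, 13:30-17:00 (subtract 6h to convert from UTC+6).
Quinn in UTC: 09:30-15:00, 16:00-18:00 (subtract 5h to convert from UTC+5).
Ugo in UTC: 09:30-18:00.
Alice in UTC: 08:00-13:00, 13:30-18:00 (add 3h to convert from UTC-3).
Zara ∩ Quinn: 09:30-13:00, 13:30-15:00, 16:00-17:00.
Zara ∩ Quinn ∩ Ugo: 09:30-13:00, 13:30-15:00, 16:00-17:00.
Zara ∩ Quinn ∩ Ugo ∩ Alice: 09:30-13:00, 13:30-15:00, 16:00-17:00.
The longest is 09:30-13:00 at 210 minutes.

210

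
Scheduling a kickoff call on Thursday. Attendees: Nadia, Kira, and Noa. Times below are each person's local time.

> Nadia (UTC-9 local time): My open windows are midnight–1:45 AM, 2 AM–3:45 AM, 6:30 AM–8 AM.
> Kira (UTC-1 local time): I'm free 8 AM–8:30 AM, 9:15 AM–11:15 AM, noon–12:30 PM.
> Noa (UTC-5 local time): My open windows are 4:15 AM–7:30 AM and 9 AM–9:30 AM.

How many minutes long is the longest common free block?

Nadia in UTC: 09:00-10:45, 11:00-12:45, 15:30-17:00 (add 9h to convert from UTC-9).
Kira in UTC: 09:00-09:30, 10:15-12:15, 13:00-13:30 (add 1h to convert from UTC-1).
Noa in UTC: 09:15-12:30, 14:00-14:30 (add 5h to convert from UTC-5).
Nadia ∩ Kira: 09:00-09:30, 10:15-10:45, 11:00-12:15.
Nadia ∩ Kira ∩ Noa: 09:15-09:30, 10:15-10:45, 11:00-12:15.
The longest is 11:00-12:15 at 75 minutes.

75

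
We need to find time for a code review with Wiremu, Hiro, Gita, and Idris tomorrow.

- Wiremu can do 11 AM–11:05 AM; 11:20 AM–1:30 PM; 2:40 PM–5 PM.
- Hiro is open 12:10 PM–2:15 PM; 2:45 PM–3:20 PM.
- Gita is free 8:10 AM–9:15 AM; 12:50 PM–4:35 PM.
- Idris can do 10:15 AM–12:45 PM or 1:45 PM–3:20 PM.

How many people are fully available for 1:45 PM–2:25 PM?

Gita and Idris can make the full 13:45-14:25 slot — that's 2.

2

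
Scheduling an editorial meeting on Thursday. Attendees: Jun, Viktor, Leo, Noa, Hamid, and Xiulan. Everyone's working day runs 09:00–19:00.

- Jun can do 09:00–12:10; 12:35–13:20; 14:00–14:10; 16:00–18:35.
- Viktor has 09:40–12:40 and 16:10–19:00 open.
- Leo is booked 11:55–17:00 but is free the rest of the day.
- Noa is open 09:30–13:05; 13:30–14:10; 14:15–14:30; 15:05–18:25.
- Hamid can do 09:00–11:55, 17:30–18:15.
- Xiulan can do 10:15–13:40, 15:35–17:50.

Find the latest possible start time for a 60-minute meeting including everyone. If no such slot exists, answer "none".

Jun free: 09:00-12:10, 12:35-13:20, 14:00-14:10, 16:00-18:35.
Viktor free: 09:40-12:40, 16:10-19:00.
Leo free: 09:00-11:55, 17:00-19:00 (invert busy blocks within the working day).
Noa free: 09:30-13:05, 13:30-14:10, 14:15-14:30, 15:05-18:25.
Hamid free: 09:00-11:55, 17:30-18:15.
Xiulan free: 10:15-13:40, 15:35-17:50.
Jun ∩ Viktor: 09:40-12:10, 12:35-12:40, 16:10-18:35.
Jun ∩ Viktor ∩ Leo: 09:40-11:55, 17:00-18:35.
Jun ∩ Viktor ∩ Leo ∩ Noa: 09:40-11:55, 17:00-18:25.
Jun ∩ Viktor ∩ Leo ∩ Noa ∩ Hamid: 09:40-11:55, 17:30-18:15.
Jun ∩ Viktor ∩ Leo ∩ Noa ∩ Hamid ∩ Xiulan: 10:15-11:55, 17:30-17:50.
So the common availability across everyone is 10:15-11:55, 17:30-17:50.
The last common window of at least 60 minutes is 10:15-11:55; a 60-minute meeting can start as late as 10:55 and still end by 11:55.

10:55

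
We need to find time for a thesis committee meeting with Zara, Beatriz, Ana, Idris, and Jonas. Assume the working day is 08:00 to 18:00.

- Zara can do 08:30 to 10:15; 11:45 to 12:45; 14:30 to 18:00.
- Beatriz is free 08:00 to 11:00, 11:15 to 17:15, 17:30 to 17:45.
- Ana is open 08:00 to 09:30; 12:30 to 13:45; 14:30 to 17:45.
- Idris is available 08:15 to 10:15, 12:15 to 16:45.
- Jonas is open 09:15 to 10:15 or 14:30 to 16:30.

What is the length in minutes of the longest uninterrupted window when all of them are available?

Zara ∩ Beatriz: 08:30-10:15, 11:45-12:45, 14:30-17:15, 17:30-17:45.
Zara ∩ Beatriz ∩ Ana: 08:30-09:30, 12:30-12:45, 14:30-17:15, 17:30-17:45.
Zara ∩ Beatriz ∩ Ana ∩ Idris: 08:30-09:30, 12:30-12:45, 14:30-16:45.
Zara ∩ Beatriz ∩ Ana ∩ Idris ∩ Jonas: 09:15-09:30, 14:30-16:30.
The longest is 14:30-16:30 at 120 minutes.

120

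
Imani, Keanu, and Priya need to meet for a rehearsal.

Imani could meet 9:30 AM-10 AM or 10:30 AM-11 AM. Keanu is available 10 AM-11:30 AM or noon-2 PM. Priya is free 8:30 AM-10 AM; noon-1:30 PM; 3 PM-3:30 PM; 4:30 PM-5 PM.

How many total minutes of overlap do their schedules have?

0

Imani ∩ Keanu: 10:30-11:00.
Imani ∩ Keanu ∩ Priya: ∅.
There is no time when everyone is free.
There is no common window, so the total is 0 minutes.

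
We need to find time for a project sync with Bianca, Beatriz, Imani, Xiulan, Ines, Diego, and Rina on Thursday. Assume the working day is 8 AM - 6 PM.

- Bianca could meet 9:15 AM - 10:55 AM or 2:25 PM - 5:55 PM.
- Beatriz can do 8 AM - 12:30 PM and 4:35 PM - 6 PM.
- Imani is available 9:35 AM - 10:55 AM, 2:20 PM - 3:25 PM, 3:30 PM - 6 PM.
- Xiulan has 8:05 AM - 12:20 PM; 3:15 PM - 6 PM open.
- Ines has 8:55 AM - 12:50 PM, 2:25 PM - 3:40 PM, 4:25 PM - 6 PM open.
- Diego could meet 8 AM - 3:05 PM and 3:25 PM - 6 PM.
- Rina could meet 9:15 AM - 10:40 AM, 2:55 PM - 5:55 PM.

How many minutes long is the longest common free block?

Bianca ∩ Beatriz: 09:15-10:55, 16:35-17:55.
Bianca ∩ Beatriz ∩ Imani: 09:35-10:55, 16:35-17:55.
Bianca ∩ Beatriz ∩ Imani ∩ Xiulan: 09:35-10:55, 16:35-17:55.
Bianca ∩ Beatriz ∩ Imani ∩ Xiulan ∩ Ines: 09:35-10:55, 16:35-17:55.
Bianca ∩ Beatriz ∩ Imani ∩ Xiulan ∩ Ines ∩ Diego: 09:35-10:55, 16:35-17:55.
Bianca ∩ Beatriz ∩ Imani ∩ Xiulan ∩ Ines ∩ Diego ∩ Rina: 09:35-10:40, 16:35-17:55.
Those are the intersection windows.
The longest is 16:35-17:55 at 80 minutes.

80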